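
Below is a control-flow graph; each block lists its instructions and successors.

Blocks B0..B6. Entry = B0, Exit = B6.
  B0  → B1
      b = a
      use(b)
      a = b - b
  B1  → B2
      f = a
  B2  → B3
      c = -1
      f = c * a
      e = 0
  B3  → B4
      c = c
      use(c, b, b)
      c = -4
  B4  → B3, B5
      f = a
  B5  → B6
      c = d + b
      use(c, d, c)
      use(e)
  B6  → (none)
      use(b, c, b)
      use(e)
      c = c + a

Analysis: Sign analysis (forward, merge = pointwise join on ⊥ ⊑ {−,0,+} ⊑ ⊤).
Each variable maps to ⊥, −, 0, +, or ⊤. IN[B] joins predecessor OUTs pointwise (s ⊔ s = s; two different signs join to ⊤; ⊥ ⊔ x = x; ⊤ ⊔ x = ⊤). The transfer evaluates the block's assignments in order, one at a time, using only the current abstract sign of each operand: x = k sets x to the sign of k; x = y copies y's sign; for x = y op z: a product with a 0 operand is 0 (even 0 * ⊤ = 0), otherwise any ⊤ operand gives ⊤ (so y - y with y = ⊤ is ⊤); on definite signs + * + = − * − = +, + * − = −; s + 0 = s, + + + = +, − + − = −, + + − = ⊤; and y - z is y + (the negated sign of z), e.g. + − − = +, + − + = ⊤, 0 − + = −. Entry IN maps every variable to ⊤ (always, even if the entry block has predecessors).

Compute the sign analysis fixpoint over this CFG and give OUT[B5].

Per-block solution:
  B0:   IN=(all ⊤)   OUT=(all ⊤)
  B1:   IN=(all ⊤)   OUT=(all ⊤)
  B2:   IN=(all ⊤)   OUT={c:-, e:0; rest ⊤}
  B3:   IN={c:-, e:0; rest ⊤}   OUT={c:-, e:0; rest ⊤}
  B4:   IN={c:-, e:0; rest ⊤}   OUT={c:-, e:0; rest ⊤}
  B5:   IN={c:-, e:0; rest ⊤}   OUT={e:0; rest ⊤}
  B6:   IN={e:0; rest ⊤}   OUT={e:0; rest ⊤}

Merge at B5: IN[B5] = OUT[B4] = {a: ⊤, b: ⊤, c: -, d: ⊤, e: 0, f: ⊤}
Applying B5's transfer function to that IN value gives OUT[B5] (row B5 above).

Answer: {a: ⊤, b: ⊤, c: ⊤, d: ⊤, e: 0, f: ⊤}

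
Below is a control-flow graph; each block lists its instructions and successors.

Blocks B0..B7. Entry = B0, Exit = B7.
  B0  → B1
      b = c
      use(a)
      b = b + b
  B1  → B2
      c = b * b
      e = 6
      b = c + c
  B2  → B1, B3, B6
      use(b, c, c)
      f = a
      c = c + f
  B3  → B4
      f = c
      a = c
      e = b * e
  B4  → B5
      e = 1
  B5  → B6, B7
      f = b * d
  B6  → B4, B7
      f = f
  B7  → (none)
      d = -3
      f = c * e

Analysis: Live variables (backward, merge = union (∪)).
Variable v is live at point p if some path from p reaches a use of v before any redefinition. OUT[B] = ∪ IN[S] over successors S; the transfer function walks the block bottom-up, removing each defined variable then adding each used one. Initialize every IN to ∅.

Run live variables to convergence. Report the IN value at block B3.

Per-block solution:
  B0:  IN={a, c, d}  OUT={a, b, d}
  B1:  IN={a, b, d}  OUT={a, b, c, d, e}
  B2:  IN={a, b, c, d, e}  OUT={a, b, c, d, e, f}
  B3:  IN={b, c, d, e}  OUT={b, c, d}
  B4:  IN={b, c, d}  OUT={b, c, d, e}
  B5:  IN={b, c, d, e}  OUT={b, c, d, e, f}
  B6:  IN={b, c, d, e, f}  OUT={b, c, d, e}
  B7:  IN={c, e}  OUT={}

Merge at B3: OUT[B3] = IN[B4] = {b, c, d}
Applying B3's transfer function to that OUT value gives IN[B3] (row B3 above).

Answer: {b, c, d, e}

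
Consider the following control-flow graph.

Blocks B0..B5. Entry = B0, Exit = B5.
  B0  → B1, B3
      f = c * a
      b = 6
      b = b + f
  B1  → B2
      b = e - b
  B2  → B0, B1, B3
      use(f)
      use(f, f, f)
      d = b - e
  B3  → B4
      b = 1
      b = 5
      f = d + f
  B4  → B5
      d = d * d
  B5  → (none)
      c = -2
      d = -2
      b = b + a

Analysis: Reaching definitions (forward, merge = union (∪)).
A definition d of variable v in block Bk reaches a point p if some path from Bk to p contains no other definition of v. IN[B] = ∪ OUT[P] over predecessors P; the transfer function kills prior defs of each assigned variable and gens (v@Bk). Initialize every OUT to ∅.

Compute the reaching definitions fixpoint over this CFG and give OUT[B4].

Answer: {b@B3, d@B4, f@B3}

Working:
Converged values:
  B0:  IN={b@B1, d@B2, f@B0}  OUT={b@B0, d@B2, f@B0}
  B1:  IN={b@B0, b@B1, d@B2, f@B0}  OUT={b@B1, d@B2, f@B0}
  B2:  IN={b@B1, d@B2, f@B0}  OUT={b@B1, d@B2, f@B0}
  B3:  IN={b@B0, b@B1, d@B2, f@B0}  OUT={b@B3, d@B2, f@B3}
  B4:  IN={b@B3, d@B2, f@B3}  OUT={b@B3, d@B4, f@B3}
  B5:  IN={b@B3, d@B4, f@B3}  OUT={b@B5, c@B5, d@B5, f@B3}

Merge at B4: IN[B4] = OUT[B3] = {b@B3, d@B2, f@B3}
Applying B4's transfer function to that IN value gives OUT[B4] (row B4 above).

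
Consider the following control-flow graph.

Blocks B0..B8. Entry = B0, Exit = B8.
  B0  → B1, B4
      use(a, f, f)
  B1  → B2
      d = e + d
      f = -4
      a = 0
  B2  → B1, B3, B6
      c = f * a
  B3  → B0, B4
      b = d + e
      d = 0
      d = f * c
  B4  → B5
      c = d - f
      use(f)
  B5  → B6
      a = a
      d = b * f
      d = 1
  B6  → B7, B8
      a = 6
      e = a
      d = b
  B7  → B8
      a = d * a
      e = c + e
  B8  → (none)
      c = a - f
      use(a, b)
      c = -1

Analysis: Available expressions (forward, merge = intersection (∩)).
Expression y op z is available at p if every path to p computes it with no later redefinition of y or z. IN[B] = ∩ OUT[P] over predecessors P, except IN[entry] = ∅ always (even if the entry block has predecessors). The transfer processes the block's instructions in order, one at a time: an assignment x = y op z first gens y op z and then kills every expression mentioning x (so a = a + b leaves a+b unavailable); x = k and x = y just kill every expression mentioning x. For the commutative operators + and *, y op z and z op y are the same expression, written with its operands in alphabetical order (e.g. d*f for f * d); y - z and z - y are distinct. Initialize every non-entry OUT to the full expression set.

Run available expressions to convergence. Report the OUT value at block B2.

Converged values:
  B0:  IN={}  OUT={}
  B1:  IN={}  OUT={}
  B2:  IN={}  OUT={a*f}
  B3:  IN={a*f}  OUT={a*f, c*f}
  B4:  IN={}  OUT={d-f}
  B5:  IN={d-f}  OUT={b*f}
  B6:  IN={}  OUT={}
  B7:  IN={}  OUT={}
  B8:  IN={}  OUT={a-f}

Merge at B2: IN[B2] = OUT[B1] = {}
Applying B2's transfer function to that IN value gives OUT[B2] (row B2 above).

Answer: {a*f}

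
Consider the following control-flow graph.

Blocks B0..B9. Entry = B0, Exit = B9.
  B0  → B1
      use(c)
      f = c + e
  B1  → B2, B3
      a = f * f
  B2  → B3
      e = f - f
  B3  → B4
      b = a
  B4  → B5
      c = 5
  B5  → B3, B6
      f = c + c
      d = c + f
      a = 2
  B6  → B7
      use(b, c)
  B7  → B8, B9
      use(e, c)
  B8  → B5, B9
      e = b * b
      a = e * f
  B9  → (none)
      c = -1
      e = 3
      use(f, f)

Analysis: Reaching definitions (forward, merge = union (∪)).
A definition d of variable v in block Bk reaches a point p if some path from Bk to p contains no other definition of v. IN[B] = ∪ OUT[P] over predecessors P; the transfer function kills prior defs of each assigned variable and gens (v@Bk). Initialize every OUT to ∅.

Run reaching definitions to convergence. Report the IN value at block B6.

Per-block solution:
  B0:   IN={}   OUT={f@B0}
  B1:   IN={f@B0}   OUT={a@B1, f@B0}
  B2:   IN={a@B1, f@B0}   OUT={a@B1, e@B2, f@B0}
  B3:   IN={a@B1, a@B5, b@B3, c@B4, d@B5, e@B2, e@B8, f@B0, f@B5}   OUT={a@B1, a@B5, b@B3, c@B4, d@B5, e@B2, e@B8, f@B0, f@B5}
  B4:   IN={a@B1, a@B5, b@B3, c@B4, d@B5, e@B2, e@B8, f@B0, f@B5}   OUT={a@B1, a@B5, b@B3, c@B4, d@B5, e@B2, e@B8, f@B0, f@B5}
  B5:   IN={a@B1, a@B5, a@B8, b@B3, c@B4, d@B5, e@B2, e@B8, f@B0, f@B5}   OUT={a@B5, b@B3, c@B4, d@B5, e@B2, e@B8, f@B5}
  B6:   IN={a@B5, b@B3, c@B4, d@B5, e@B2, e@B8, f@B5}   OUT={a@B5, b@B3, c@B4, d@B5, e@B2, e@B8, f@B5}
  B7:   IN={a@B5, b@B3, c@B4, d@B5, e@B2, e@B8, f@B5}   OUT={a@B5, b@B3, c@B4, d@B5, e@B2, e@B8, f@B5}
  B8:   IN={a@B5, b@B3, c@B4, d@B5, e@B2, e@B8, f@B5}   OUT={a@B8, b@B3, c@B4, d@B5, e@B8, f@B5}
  B9:   IN={a@B5, a@B8, b@B3, c@B4, d@B5, e@B2, e@B8, f@B5}   OUT={a@B5, a@B8, b@B3, c@B9, d@B5, e@B9, f@B5}

Merge at B6: IN[B6] = OUT[B5] = {a@B5, b@B3, c@B4, d@B5, e@B2, e@B8, f@B5}

Answer: {a@B5, b@B3, c@B4, d@B5, e@B2, e@B8, f@B5}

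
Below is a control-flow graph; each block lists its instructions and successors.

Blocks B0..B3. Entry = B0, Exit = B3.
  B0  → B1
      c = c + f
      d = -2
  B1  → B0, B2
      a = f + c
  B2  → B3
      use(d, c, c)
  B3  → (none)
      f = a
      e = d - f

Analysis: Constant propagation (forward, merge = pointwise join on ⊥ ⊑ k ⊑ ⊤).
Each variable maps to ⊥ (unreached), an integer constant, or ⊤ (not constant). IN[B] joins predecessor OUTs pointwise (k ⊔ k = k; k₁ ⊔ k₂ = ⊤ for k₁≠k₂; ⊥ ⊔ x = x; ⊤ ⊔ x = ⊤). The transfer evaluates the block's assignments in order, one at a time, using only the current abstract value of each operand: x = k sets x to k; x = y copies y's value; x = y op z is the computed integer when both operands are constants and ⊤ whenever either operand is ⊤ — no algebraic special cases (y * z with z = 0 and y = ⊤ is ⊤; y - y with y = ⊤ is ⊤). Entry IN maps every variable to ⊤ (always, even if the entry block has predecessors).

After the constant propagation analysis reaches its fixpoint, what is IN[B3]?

Converged values:
  B0:  IN=(all ⊤)  OUT={d:-2; rest ⊤}
  B1:  IN={d:-2; rest ⊤}  OUT={d:-2; rest ⊤}
  B2:  IN={d:-2; rest ⊤}  OUT={d:-2; rest ⊤}
  B3:  IN={d:-2; rest ⊤}  OUT={d:-2; rest ⊤}

Merge at B3: IN[B3] = OUT[B2] = {a: ⊤, b: ⊤, c: ⊤, d: -2, e: ⊤, f: ⊤}

Answer: {a: ⊤, b: ⊤, c: ⊤, d: -2, e: ⊤, f: ⊤}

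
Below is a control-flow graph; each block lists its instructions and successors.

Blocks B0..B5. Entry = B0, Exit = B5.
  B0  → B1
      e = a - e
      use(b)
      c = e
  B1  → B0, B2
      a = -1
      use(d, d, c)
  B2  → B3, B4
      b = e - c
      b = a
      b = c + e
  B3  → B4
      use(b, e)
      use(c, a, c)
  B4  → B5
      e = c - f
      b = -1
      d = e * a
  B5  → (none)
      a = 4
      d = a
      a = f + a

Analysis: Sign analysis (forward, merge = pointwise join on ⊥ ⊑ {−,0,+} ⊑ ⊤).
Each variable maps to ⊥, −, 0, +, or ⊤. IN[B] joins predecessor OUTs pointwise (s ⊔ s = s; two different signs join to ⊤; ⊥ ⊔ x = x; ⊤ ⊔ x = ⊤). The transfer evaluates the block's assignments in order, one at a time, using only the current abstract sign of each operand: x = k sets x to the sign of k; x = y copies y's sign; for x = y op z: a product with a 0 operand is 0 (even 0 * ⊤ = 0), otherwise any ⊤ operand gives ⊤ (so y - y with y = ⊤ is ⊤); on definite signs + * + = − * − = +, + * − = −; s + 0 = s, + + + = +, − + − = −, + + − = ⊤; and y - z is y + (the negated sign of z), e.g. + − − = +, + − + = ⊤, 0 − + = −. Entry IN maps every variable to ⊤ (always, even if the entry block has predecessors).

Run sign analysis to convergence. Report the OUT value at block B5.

Fixpoint table:
  B0:  IN=(all ⊤)  OUT=(all ⊤)
  B1:  IN=(all ⊤)  OUT={a:-; rest ⊤}
  B2:  IN={a:-; rest ⊤}  OUT={a:-; rest ⊤}
  B3:  IN={a:-; rest ⊤}  OUT={a:-; rest ⊤}
  B4:  IN={a:-; rest ⊤}  OUT={a:-, b:-; rest ⊤}
  B5:  IN={a:-, b:-; rest ⊤}  OUT={b:-, d:+; rest ⊤}

Merge at B5: IN[B5] = OUT[B4] = {a: -, b: -, c: ⊤, d: ⊤, e: ⊤, f: ⊤}
Applying B5's transfer function to that IN value gives OUT[B5] (row B5 above).

Answer: {a: ⊤, b: -, c: ⊤, d: +, e: ⊤, f: ⊤}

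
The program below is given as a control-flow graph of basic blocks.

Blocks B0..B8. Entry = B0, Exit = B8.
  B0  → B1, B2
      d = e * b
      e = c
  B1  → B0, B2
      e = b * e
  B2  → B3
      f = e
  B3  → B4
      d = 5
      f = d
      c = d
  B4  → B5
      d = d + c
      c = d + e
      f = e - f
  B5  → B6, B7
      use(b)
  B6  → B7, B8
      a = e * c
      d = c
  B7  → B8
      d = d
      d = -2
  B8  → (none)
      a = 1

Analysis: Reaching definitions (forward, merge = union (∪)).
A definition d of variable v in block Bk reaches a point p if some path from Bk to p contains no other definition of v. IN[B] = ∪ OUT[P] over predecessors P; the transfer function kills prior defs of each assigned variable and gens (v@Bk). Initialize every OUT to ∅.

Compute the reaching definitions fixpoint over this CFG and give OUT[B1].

Per-block solution:
  B0:  IN={d@B0, e@B1}  OUT={d@B0, e@B0}
  B1:  IN={d@B0, e@B0}  OUT={d@B0, e@B1}
  B2:  IN={d@B0, e@B0, e@B1}  OUT={d@B0, e@B0, e@B1, f@B2}
  B3:  IN={d@B0, e@B0, e@B1, f@B2}  OUT={c@B3, d@B3, e@B0, e@B1, f@B3}
  B4:  IN={c@B3, d@B3, e@B0, e@B1, f@B3}  OUT={c@B4, d@B4, e@B0, e@B1, f@B4}
  B5:  IN={c@B4, d@B4, e@B0, e@B1, f@B4}  OUT={c@B4, d@B4, e@B0, e@B1, f@B4}
  B6:  IN={c@B4, d@B4, e@B0, e@B1, f@B4}  OUT={a@B6, c@B4, d@B6, e@B0, e@B1, f@B4}
  B7:  IN={a@B6, c@B4, d@B4, d@B6, e@B0, e@B1, f@B4}  OUT={a@B6, c@B4, d@B7, e@B0, e@B1, f@B4}
  B8:  IN={a@B6, c@B4, d@B6, d@B7, e@B0, e@B1, f@B4}  OUT={a@B8, c@B4, d@B6, d@B7, e@B0, e@B1, f@B4}

Merge at B1: IN[B1] = OUT[B0] = {d@B0, e@B0}
Applying B1's transfer function to that IN value gives OUT[B1] (row B1 above).

Answer: {d@B0, e@B1}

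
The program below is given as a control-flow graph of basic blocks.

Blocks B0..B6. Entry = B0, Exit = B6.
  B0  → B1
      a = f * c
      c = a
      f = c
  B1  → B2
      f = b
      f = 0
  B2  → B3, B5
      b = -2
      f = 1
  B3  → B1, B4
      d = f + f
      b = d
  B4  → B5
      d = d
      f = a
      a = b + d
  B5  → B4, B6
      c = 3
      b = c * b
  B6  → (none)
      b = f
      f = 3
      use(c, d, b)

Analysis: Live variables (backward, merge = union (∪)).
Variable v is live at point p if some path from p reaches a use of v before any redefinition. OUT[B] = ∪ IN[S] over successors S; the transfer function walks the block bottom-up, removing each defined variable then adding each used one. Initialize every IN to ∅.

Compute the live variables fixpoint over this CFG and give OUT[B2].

Answer: {a, b, d, f}

Trace:
Fixpoint table:
  B0: | IN={b, c, d, f} | OUT={a, b, d}
  B1: | IN={a, b, d} | OUT={a, d}
  B2: | IN={a, d} | OUT={a, b, d, f}
  B3: | IN={a, f} | OUT={a, b, d}
  B4: | IN={a, b, d} | OUT={a, b, d, f}
  B5: | IN={a, b, d, f} | OUT={a, b, c, d, f}
  B6: | IN={c, d, f} | OUT={}

Merge at B2: OUT[B2] = IN[B3] ⊔ IN[B5] = {a, b, d, f}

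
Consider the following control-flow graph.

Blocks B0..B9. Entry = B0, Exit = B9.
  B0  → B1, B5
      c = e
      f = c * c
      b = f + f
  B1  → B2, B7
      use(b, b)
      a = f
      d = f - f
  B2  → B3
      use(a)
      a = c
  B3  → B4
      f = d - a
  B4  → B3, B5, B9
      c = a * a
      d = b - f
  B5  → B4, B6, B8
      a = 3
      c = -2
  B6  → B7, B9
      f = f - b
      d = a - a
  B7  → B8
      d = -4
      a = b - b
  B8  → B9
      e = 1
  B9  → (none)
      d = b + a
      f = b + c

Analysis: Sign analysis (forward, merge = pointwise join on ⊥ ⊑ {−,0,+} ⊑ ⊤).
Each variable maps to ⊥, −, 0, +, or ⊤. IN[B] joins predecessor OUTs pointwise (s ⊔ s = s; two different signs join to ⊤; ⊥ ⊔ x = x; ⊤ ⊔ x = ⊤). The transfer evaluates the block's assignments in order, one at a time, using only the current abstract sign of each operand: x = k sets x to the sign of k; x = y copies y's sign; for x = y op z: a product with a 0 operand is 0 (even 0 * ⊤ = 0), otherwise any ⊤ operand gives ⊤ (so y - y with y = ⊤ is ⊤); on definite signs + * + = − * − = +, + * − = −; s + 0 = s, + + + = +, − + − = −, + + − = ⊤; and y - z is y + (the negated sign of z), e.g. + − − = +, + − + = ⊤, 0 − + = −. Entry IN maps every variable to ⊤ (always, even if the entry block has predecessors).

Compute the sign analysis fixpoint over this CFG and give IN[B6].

Converged values:
  B0: | IN=(all ⊤) | OUT=(all ⊤)
  B1: | IN=(all ⊤) | OUT=(all ⊤)
  B2: | IN=(all ⊤) | OUT=(all ⊤)
  B3: | IN=(all ⊤) | OUT=(all ⊤)
  B4: | IN=(all ⊤) | OUT=(all ⊤)
  B5: | IN=(all ⊤) | OUT={a:+, c:-; rest ⊤}
  B6: | IN={a:+, c:-; rest ⊤} | OUT={a:+, c:-; rest ⊤}
  B7: | IN=(all ⊤) | OUT={d:-; rest ⊤}
  B8: | IN=(all ⊤) | OUT={e:+; rest ⊤}
  B9: | IN=(all ⊤) | OUT=(all ⊤)

Merge at B6: IN[B6] = OUT[B5] = {a: +, b: ⊤, c: -, d: ⊤, e: ⊤, f: ⊤}

Answer: {a: +, b: ⊤, c: -, d: ⊤, e: ⊤, f: ⊤}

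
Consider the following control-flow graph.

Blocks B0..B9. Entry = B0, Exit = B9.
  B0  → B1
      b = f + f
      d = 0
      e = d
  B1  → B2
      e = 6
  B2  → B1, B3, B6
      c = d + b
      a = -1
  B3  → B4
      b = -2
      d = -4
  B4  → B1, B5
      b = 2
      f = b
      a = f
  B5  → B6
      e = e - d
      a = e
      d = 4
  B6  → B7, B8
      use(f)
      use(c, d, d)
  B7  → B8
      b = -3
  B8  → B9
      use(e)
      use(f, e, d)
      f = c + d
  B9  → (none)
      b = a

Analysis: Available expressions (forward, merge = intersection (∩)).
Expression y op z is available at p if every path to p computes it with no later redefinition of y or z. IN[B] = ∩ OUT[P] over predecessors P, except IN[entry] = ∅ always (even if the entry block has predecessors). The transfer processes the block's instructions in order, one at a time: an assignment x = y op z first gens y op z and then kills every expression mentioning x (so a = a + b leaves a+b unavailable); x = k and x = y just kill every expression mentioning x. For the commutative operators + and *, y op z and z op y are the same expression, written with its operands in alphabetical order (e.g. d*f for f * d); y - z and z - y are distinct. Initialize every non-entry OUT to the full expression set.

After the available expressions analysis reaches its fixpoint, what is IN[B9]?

Answer: {c+d}

Trace:
Converged values:
  B0:   IN={}   OUT={f+f}
  B1:   IN={}   OUT={}
  B2:   IN={}   OUT={b+d}
  B3:   IN={b+d}   OUT={}
  B4:   IN={}   OUT={}
  B5:   IN={}   OUT={}
  B6:   IN={}   OUT={}
  B7:   IN={}   OUT={}
  B8:   IN={}   OUT={c+d}
  B9:   IN={c+d}   OUT={c+d}

Merge at B9: IN[B9] = OUT[B8] = {c+d}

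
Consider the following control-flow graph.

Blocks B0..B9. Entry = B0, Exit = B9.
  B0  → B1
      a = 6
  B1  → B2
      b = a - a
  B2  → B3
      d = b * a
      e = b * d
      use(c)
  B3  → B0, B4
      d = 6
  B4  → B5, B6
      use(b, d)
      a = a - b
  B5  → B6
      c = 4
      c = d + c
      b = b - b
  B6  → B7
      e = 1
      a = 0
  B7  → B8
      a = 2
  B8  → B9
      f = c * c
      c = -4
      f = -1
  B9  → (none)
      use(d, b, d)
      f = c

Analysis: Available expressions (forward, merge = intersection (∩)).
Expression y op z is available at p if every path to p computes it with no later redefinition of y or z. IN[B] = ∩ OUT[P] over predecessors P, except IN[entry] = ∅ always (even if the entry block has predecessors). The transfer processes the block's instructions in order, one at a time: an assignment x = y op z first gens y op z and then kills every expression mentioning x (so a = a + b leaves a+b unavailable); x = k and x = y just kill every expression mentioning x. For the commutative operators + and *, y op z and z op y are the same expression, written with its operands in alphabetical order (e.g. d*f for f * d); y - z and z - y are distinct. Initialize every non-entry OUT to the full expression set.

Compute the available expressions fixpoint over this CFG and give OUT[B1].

Fixpoint table:
  B0: | IN={} | OUT={}
  B1: | IN={} | OUT={a-a}
  B2: | IN={a-a} | OUT={a*b, a-a, b*d}
  B3: | IN={a*b, a-a, b*d} | OUT={a*b, a-a}
  B4: | IN={a*b, a-a} | OUT={}
  B5: | IN={} | OUT={}
  B6: | IN={} | OUT={}
  B7: | IN={} | OUT={}
  B8: | IN={} | OUT={}
  B9: | IN={} | OUT={}

Merge at B1: IN[B1] = OUT[B0] = {}
Applying B1's transfer function to that IN value gives OUT[B1] (row B1 above).

Answer: {a-a}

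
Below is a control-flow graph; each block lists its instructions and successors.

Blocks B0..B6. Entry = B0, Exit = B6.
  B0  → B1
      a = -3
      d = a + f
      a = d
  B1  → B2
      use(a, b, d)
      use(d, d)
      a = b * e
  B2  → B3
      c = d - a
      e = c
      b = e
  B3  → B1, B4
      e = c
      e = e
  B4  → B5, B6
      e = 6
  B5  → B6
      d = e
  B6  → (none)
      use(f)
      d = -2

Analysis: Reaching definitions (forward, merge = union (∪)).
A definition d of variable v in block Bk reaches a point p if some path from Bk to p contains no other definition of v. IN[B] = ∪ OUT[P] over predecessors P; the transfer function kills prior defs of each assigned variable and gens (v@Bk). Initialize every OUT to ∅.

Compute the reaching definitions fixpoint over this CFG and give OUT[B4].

Converged values:
  B0:  IN={}  OUT={a@B0, d@B0}
  B1:  IN={a@B0, a@B1, b@B2, c@B2, d@B0, e@B3}  OUT={a@B1, b@B2, c@B2, d@B0, e@B3}
  B2:  IN={a@B1, b@B2, c@B2, d@B0, e@B3}  OUT={a@B1, b@B2, c@B2, d@B0, e@B2}
  B3:  IN={a@B1, b@B2, c@B2, d@B0, e@B2}  OUT={a@B1, b@B2, c@B2, d@B0, e@B3}
  B4:  IN={a@B1, b@B2, c@B2, d@B0, e@B3}  OUT={a@B1, b@B2, c@B2, d@B0, e@B4}
  B5:  IN={a@B1, b@B2, c@B2, d@B0, e@B4}  OUT={a@B1, b@B2, c@B2, d@B5, e@B4}
  B6:  IN={a@B1, b@B2, c@B2, d@B0, d@B5, e@B4}  OUT={a@B1, b@B2, c@B2, d@B6, e@B4}

Merge at B4: IN[B4] = OUT[B3] = {a@B1, b@B2, c@B2, d@B0, e@B3}
Applying B4's transfer function to that IN value gives OUT[B4] (row B4 above).

Answer: {a@B1, b@B2, c@B2, d@B0, e@B4}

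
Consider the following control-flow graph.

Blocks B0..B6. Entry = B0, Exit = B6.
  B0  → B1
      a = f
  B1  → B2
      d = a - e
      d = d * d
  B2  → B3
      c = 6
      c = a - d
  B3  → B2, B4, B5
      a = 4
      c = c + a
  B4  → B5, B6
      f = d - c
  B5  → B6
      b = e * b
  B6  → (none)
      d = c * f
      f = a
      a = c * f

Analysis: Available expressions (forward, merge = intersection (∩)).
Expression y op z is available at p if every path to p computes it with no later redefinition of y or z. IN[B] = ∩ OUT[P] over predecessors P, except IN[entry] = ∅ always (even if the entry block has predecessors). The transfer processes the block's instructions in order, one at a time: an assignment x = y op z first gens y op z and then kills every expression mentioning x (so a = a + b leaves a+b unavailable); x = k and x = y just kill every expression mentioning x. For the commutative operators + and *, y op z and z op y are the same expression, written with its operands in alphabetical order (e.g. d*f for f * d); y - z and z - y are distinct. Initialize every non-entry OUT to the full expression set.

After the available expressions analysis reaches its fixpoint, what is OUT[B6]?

Answer: {c*f}

Working:
Converged values:
  B0:  IN={}  OUT={}
  B1:  IN={}  OUT={a-e}
  B2:  IN={}  OUT={a-d}
  B3:  IN={a-d}  OUT={}
  B4:  IN={}  OUT={d-c}
  B5:  IN={}  OUT={}
  B6:  IN={}  OUT={c*f}

Merge at B6: IN[B6] = OUT[B4] ∩ OUT[B5] = {}
Applying B6's transfer function to that IN value gives OUT[B6] (row B6 above).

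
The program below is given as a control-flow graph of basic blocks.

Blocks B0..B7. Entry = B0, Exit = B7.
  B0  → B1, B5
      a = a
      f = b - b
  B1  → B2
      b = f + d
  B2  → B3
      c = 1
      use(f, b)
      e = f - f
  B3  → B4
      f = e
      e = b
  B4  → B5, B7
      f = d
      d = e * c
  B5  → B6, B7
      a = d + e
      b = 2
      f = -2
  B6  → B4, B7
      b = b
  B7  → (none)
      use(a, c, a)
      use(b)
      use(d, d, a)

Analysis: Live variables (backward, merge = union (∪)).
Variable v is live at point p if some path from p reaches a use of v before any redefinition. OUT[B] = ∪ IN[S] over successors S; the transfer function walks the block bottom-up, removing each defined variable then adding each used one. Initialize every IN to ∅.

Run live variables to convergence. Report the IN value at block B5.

Fixpoint table:
  B0:  IN={a, b, c, d, e}  OUT={a, c, d, e, f}
  B1:  IN={a, d, f}  OUT={a, b, d, f}
  B2:  IN={a, b, d, f}  OUT={a, b, c, d, e}
  B3:  IN={a, b, c, d, e}  OUT={a, b, c, d, e}
  B4:  IN={a, b, c, d, e}  OUT={a, b, c, d, e}
  B5:  IN={c, d, e}  OUT={a, b, c, d, e}
  B6:  IN={a, b, c, d, e}  OUT={a, b, c, d, e}
  B7:  IN={a, b, c, d}  OUT={}

Merge at B5: OUT[B5] = IN[B6] ⊔ IN[B7] = {a, b, c, d, e}
Applying B5's transfer function to that OUT value gives IN[B5] (row B5 above).

Answer: {c, d, e}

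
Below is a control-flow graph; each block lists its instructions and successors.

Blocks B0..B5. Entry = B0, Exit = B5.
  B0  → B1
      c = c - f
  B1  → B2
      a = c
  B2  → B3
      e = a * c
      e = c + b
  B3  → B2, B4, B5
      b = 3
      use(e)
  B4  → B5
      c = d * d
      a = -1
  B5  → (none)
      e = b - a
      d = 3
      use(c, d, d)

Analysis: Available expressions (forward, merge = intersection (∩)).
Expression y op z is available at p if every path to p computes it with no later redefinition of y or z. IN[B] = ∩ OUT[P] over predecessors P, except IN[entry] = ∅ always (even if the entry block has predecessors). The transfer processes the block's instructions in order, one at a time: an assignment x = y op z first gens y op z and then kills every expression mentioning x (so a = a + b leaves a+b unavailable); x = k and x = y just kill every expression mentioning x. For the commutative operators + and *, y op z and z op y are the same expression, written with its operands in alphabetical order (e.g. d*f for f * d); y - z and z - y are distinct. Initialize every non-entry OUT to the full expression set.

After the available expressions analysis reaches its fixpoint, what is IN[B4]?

Converged values:
  B0:   IN={}   OUT={}
  B1:   IN={}   OUT={}
  B2:   IN={}   OUT={a*c, b+c}
  B3:   IN={a*c, b+c}   OUT={a*c}
  B4:   IN={a*c}   OUT={d*d}
  B5:   IN={}   OUT={b-a}

Merge at B4: IN[B4] = OUT[B3] = {a*c}

Answer: {a*c}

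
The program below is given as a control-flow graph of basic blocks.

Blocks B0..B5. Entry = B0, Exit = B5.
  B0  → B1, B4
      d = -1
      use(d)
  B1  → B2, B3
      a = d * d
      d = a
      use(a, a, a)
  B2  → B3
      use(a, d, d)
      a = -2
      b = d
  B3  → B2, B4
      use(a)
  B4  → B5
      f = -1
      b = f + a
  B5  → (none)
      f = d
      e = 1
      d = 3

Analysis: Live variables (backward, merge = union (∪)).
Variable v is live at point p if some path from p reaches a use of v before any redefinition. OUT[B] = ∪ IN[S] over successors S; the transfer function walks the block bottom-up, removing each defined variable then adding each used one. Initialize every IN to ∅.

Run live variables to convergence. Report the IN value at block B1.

Converged values:
  B0:  IN={a}  OUT={a, d}
  B1:  IN={d}  OUT={a, d}
  B2:  IN={a, d}  OUT={a, d}
  B3:  IN={a, d}  OUT={a, d}
  B4:  IN={a, d}  OUT={d}
  B5:  IN={d}  OUT={}

Merge at B1: OUT[B1] = IN[B2] ⊔ IN[B3] = {a, d}
Applying B1's transfer function to that OUT value gives IN[B1] (row B1 above).

Answer: {d}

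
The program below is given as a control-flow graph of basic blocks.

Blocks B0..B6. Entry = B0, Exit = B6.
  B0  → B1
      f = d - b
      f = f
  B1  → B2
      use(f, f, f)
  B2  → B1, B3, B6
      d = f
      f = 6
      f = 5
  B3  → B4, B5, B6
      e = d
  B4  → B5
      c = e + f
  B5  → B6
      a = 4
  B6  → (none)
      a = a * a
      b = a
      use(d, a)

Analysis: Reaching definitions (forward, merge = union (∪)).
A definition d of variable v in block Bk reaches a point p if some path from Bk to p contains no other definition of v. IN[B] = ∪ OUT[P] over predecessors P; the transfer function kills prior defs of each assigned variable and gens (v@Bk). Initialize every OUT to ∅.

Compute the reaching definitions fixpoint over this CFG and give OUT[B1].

Answer: {d@B2, f@B0, f@B2}

Derivation:
Per-block solution:
  B0: | IN={} | OUT={f@B0}
  B1: | IN={d@B2, f@B0, f@B2} | OUT={d@B2, f@B0, f@B2}
  B2: | IN={d@B2, f@B0, f@B2} | OUT={d@B2, f@B2}
  B3: | IN={d@B2, f@B2} | OUT={d@B2, e@B3, f@B2}
  B4: | IN={d@B2, e@B3, f@B2} | OUT={c@B4, d@B2, e@B3, f@B2}
  B5: | IN={c@B4, d@B2, e@B3, f@B2} | OUT={a@B5, c@B4, d@B2, e@B3, f@B2}
  B6: | IN={a@B5, c@B4, d@B2, e@B3, f@B2} | OUT={a@B6, b@B6, c@B4, d@B2, e@B3, f@B2}

Merge at B1: IN[B1] = OUT[B0] ⊔ OUT[B2] = {d@B2, f@B0, f@B2}
Applying B1's transfer function to that IN value gives OUT[B1] (row B1 above).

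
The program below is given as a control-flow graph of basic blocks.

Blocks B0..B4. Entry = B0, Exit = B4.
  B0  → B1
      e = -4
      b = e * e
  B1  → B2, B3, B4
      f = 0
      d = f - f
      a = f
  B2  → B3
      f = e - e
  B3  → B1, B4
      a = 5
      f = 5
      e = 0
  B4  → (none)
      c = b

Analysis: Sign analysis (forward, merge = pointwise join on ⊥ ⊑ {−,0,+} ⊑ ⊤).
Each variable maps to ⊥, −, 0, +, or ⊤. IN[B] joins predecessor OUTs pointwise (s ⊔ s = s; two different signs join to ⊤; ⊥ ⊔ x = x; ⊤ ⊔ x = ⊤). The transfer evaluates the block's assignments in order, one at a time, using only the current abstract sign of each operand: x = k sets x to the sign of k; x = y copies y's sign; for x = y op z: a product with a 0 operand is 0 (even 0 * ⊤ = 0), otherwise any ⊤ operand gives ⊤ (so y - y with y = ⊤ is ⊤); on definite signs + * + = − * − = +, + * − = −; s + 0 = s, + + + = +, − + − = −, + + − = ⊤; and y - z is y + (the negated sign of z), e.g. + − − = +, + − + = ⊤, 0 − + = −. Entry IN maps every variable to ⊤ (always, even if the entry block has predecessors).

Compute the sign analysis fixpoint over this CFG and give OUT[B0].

Answer: {a: ⊤, b: +, c: ⊤, d: ⊤, e: -, f: ⊤}

Working:
Per-block solution:
  B0:  IN=(all ⊤)  OUT={b:+, e:-; rest ⊤}
  B1:  IN={b:+; rest ⊤}  OUT={a:0, b:+, d:0, f:0; rest ⊤}
  B2:  IN={a:0, b:+, d:0, f:0; rest ⊤}  OUT={a:0, b:+, d:0; rest ⊤}
  B3:  IN={a:0, b:+, d:0; rest ⊤}  OUT={a:+, b:+, d:0, e:0, f:+; rest ⊤}
  B4:  IN={b:+, d:0; rest ⊤}  OUT={b:+, c:+, d:0; rest ⊤}

B0 is the boundary node: IN[B0] = {a: ⊤, b: ⊤, c: ⊤, d: ⊤, e: ⊤, f: ⊤}
Applying B0's transfer function to that IN value gives OUT[B0] (row B0 above).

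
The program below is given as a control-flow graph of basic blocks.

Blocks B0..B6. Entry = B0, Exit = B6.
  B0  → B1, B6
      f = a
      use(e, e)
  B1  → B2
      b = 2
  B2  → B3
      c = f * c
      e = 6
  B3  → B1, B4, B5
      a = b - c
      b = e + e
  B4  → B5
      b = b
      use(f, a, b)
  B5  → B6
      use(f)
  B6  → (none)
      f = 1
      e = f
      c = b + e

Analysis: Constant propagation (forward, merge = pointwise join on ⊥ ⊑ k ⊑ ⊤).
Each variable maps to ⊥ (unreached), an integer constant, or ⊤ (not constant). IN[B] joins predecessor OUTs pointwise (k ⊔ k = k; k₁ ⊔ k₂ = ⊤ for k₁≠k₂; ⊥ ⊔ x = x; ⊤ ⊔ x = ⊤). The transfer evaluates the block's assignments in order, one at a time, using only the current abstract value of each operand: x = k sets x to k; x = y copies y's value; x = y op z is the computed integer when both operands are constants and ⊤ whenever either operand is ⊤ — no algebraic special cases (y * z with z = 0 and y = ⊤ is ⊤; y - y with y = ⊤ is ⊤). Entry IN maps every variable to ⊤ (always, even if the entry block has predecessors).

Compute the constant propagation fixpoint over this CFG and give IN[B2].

Converged values:
  B0: | IN=(all ⊤) | OUT=(all ⊤)
  B1: | IN=(all ⊤) | OUT={b:2; rest ⊤}
  B2: | IN={b:2; rest ⊤} | OUT={b:2, e:6; rest ⊤}
  B3: | IN={b:2, e:6; rest ⊤} | OUT={b:12, e:6; rest ⊤}
  B4: | IN={b:12, e:6; rest ⊤} | OUT={b:12, e:6; rest ⊤}
  B5: | IN={b:12, e:6; rest ⊤} | OUT={b:12, e:6; rest ⊤}
  B6: | IN=(all ⊤) | OUT={e:1, f:1; rest ⊤}

Merge at B2: IN[B2] = OUT[B1] = {a: ⊤, b: 2, c: ⊤, d: ⊤, e: ⊤, f: ⊤}

Answer: {a: ⊤, b: 2, c: ⊤, d: ⊤, e: ⊤, f: ⊤}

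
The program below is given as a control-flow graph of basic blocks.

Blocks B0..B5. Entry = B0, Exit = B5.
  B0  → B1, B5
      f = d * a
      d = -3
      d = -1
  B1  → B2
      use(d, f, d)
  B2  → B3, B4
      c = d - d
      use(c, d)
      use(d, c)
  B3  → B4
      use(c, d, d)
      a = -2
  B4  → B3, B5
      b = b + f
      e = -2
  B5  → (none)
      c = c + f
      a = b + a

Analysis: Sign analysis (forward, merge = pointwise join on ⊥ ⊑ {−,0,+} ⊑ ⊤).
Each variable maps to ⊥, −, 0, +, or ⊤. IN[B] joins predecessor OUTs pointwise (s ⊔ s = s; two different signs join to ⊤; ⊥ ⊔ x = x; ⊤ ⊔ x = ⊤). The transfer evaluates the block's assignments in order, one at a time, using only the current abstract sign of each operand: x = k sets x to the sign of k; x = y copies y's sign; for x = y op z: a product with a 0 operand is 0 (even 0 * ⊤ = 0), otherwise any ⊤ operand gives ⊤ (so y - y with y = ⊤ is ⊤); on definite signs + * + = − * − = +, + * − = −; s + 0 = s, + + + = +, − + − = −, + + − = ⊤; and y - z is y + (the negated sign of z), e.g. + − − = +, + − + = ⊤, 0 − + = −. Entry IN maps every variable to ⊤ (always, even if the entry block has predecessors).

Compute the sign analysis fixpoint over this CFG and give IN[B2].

Fixpoint table:
  B0: | IN=(all ⊤) | OUT={d:-; rest ⊤}
  B1: | IN={d:-; rest ⊤} | OUT={d:-; rest ⊤}
  B2: | IN={d:-; rest ⊤} | OUT={d:-; rest ⊤}
  B3: | IN={d:-; rest ⊤} | OUT={a:-, d:-; rest ⊤}
  B4: | IN={d:-; rest ⊤} | OUT={d:-, e:-; rest ⊤}
  B5: | IN={d:-; rest ⊤} | OUT={d:-; rest ⊤}

Merge at B2: IN[B2] = OUT[B1] = {a: ⊤, b: ⊤, c: ⊤, d: -, e: ⊤, f: ⊤}

Answer: {a: ⊤, b: ⊤, c: ⊤, d: -, e: ⊤, f: ⊤}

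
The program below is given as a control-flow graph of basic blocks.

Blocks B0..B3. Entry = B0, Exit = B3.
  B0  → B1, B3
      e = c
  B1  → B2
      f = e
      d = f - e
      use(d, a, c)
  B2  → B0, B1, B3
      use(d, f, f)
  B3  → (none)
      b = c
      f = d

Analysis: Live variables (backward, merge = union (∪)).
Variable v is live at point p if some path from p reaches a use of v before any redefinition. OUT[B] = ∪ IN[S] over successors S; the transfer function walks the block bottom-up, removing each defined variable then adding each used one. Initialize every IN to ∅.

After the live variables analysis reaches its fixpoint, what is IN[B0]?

Converged values:
  B0:   IN={a, c, d}   OUT={a, c, d, e}
  B1:   IN={a, c, e}   OUT={a, c, d, e, f}
  B2:   IN={a, c, d, e, f}   OUT={a, c, d, e}
  B3:   IN={c, d}   OUT={}

Merge at B0: OUT[B0] = IN[B1] ⊔ IN[B3] = {a, c, d, e}
Applying B0's transfer function to that OUT value gives IN[B0] (row B0 above).

Answer: {a, c, d}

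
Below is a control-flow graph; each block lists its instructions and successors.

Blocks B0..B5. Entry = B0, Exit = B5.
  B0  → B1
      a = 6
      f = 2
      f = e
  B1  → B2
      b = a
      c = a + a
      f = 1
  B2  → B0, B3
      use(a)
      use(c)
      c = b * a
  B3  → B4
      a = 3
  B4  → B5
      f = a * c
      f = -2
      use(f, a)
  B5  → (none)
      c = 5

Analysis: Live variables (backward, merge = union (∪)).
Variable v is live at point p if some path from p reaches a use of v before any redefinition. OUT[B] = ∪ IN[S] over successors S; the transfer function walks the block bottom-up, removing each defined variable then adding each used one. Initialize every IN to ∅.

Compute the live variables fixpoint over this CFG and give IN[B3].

Converged values:
  B0:   IN={e}   OUT={a, e}
  B1:   IN={a, e}   OUT={a, b, c, e}
  B2:   IN={a, b, c, e}   OUT={c, e}
  B3:   IN={c}   OUT={a, c}
  B4:   IN={a, c}   OUT={}
  B5:   IN={}   OUT={}

Merge at B3: OUT[B3] = IN[B4] = {a, c}
Applying B3's transfer function to that OUT value gives IN[B3] (row B3 above).

Answer: {c}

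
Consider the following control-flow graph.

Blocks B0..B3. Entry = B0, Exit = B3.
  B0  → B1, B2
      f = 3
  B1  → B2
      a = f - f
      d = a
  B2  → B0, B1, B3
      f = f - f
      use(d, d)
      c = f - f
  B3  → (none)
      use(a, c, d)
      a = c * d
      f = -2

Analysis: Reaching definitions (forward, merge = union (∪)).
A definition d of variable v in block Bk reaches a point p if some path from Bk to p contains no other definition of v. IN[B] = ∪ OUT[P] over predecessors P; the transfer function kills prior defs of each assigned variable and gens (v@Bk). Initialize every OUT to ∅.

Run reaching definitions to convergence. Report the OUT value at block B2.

Per-block solution:
  B0:   IN={a@B1, c@B2, d@B1, f@B2}   OUT={a@B1, c@B2, d@B1, f@B0}
  B1:   IN={a@B1, c@B2, d@B1, f@B0, f@B2}   OUT={a@B1, c@B2, d@B1, f@B0, f@B2}
  B2:   IN={a@B1, c@B2, d@B1, f@B0, f@B2}   OUT={a@B1, c@B2, d@B1, f@B2}
  B3:   IN={a@B1, c@B2, d@B1, f@B2}   OUT={a@B3, c@B2, d@B1, f@B3}

Merge at B2: IN[B2] = OUT[B0] ⊔ OUT[B1] = {a@B1, c@B2, d@B1, f@B0, f@B2}
Applying B2's transfer function to that IN value gives OUT[B2] (row B2 above).

Answer: {a@B1, c@B2, d@B1, f@B2}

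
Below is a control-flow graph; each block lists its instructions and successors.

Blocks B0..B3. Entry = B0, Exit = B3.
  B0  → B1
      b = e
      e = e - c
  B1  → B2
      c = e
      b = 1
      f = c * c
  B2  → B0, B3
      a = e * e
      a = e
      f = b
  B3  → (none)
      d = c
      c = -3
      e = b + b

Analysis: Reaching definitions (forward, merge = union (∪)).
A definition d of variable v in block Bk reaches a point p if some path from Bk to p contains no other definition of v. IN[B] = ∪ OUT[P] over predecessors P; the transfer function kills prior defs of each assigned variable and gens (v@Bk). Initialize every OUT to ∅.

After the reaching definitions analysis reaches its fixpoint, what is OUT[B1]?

Answer: {a@B2, b@B1, c@B1, e@B0, f@B1}

Trace:
Fixpoint table:
  B0:   IN={a@B2, b@B1, c@B1, e@B0, f@B2}   OUT={a@B2, b@B0, c@B1, e@B0, f@B2}
  B1:   IN={a@B2, b@B0, c@B1, e@B0, f@B2}   OUT={a@B2, b@B1, c@B1, e@B0, f@B1}
  B2:   IN={a@B2, b@B1, c@B1, e@B0, f@B1}   OUT={a@B2, b@B1, c@B1, e@B0, f@B2}
  B3:   IN={a@B2, b@B1, c@B1, e@B0, f@B2}   OUT={a@B2, b@B1, c@B3, d@B3, e@B3, f@B2}

Merge at B1: IN[B1] = OUT[B0] = {a@B2, b@B0, c@B1, e@B0, f@B2}
Applying B1's transfer function to that IN value gives OUT[B1] (row B1 above).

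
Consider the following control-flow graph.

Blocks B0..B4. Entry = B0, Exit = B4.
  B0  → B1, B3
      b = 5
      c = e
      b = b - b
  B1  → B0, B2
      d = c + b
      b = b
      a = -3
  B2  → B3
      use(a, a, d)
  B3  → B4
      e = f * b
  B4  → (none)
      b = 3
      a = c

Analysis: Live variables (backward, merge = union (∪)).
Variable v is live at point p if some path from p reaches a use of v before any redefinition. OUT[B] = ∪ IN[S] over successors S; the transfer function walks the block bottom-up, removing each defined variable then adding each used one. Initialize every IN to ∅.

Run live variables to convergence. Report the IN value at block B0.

Answer: {e, f}

Derivation:
Per-block solution:
  B0: | IN={e, f} | OUT={b, c, e, f}
  B1: | IN={b, c, e, f} | OUT={a, b, c, d, e, f}
  B2: | IN={a, b, c, d, f} | OUT={b, c, f}
  B3: | IN={b, c, f} | OUT={c}
  B4: | IN={c} | OUT={}

Merge at B0: OUT[B0] = IN[B1] ⊔ IN[B3] = {b, c, e, f}
Applying B0's transfer function to that OUT value gives IN[B0] (row B0 above).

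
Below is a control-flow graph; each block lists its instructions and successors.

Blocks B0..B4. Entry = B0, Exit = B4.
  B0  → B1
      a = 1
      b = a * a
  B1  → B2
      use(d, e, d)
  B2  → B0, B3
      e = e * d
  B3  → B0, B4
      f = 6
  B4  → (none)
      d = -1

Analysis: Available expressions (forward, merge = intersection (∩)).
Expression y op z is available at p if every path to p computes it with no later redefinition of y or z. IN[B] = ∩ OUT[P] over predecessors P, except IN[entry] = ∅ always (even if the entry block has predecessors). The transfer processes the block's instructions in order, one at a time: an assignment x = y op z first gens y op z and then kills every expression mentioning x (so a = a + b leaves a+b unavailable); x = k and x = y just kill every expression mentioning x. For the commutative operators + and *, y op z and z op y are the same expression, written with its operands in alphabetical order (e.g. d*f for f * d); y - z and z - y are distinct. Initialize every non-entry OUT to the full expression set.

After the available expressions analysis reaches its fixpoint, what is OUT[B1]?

Converged values:
  B0:   IN={}   OUT={a*a}
  B1:   IN={a*a}   OUT={a*a}
  B2:   IN={a*a}   OUT={a*a}
  B3:   IN={a*a}   OUT={a*a}
  B4:   IN={a*a}   OUT={a*a}

Merge at B1: IN[B1] = OUT[B0] = {a*a}
Applying B1's transfer function to that IN value gives OUT[B1] (row B1 above).

Answer: {a*a}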